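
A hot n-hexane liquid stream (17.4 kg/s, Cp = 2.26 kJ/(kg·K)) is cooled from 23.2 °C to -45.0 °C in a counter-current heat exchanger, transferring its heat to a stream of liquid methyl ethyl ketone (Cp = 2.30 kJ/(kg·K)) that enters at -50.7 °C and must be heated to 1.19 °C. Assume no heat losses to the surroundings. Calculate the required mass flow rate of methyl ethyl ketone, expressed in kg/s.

ṁ_c = 22.5 kg/s

Heat released by hot stream: Q = 17.4 × 2.26 × (23.2 − -45.0) = 2681.9 kJ/s
Energy balance on cold side (adiabatic exchanger): Q = ṁ_c·Cp_c·(T_c,out − T_c,in)
ṁ_c = 2681.9 / [2.30 × (1.19 − -50.7)] = 22.471 kg/s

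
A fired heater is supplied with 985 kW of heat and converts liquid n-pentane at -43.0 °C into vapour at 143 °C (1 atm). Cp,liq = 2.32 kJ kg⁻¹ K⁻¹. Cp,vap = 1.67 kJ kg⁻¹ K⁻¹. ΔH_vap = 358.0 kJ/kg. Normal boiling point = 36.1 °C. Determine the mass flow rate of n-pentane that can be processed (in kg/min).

ṁ = 82.1 kg/min

Δh = 2.32×(36.1−-43.0) + 358.0 + 1.67×(143−36.1) = 720.03 kJ/kg
Q = 985 kW = 985 kJ/s = 59100 kJ/min
ṁ = Q/Δh = 59100 / 720.03 = 82.079 kg/min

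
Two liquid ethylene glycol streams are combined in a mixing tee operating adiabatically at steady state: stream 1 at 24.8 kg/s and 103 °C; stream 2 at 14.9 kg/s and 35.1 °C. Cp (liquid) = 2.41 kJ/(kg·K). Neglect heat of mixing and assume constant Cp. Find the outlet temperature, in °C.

Adiabatic, steady state ⇒ Σ ṁᵢCp,ᵢ(T_out − Tᵢ) = 0
Σ ṁᵢCp,ᵢTᵢ = 24.8×2.41×103 + 14.9×2.41×35.1 = 7416.5
Σ ṁᵢCp,ᵢ = 24.8×2.41 + 14.9×2.41 = 95.677
T_out = 7416.5 / 95.677 = 77.516 °C

T_out = 77.5 °C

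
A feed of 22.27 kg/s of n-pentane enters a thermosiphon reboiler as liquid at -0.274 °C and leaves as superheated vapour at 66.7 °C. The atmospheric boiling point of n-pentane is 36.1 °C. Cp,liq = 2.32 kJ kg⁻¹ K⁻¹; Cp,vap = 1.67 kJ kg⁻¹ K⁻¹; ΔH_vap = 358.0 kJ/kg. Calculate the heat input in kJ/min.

Q = 659000 kJ/min

liquid -0.274→36.1 °C: 84.388 kJ/kg
vaporisation at 36.1 °C: 358 kJ/kg
vapour 36.1→66.7 °C: 51.102 kJ/kg
Δh = 84.388 + 358 + 51.102 = 493.49 kJ/kg
Q = ṁ·Δh = 22.27 kg/s × 493.49 kJ/kg = 10990 kJ/s
|Q| = 10990 kW = 659400 kJ/min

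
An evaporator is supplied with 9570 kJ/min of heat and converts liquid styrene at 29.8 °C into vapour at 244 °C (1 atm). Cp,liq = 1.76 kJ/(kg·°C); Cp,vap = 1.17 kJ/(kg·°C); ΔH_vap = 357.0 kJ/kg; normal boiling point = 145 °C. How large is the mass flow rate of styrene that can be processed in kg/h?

Δh = 1.76×(145−29.8) + 357.0 + 1.17×(244−145) = 675.58 kJ/kg
Q = 9570 kJ/min = 159.5 kJ/s = 574200 kJ/h
ṁ = Q/Δh = 574200 / 675.58 = 849.93 kg/h

ṁ = 850 kg/h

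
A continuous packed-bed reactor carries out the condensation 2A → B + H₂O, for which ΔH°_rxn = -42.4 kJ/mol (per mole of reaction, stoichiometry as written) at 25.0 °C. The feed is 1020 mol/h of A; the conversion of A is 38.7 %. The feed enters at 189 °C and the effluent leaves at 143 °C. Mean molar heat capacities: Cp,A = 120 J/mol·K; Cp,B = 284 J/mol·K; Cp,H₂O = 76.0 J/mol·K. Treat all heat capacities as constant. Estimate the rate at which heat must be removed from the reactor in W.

Extent of reaction ξ = 0.387 × 1020 / 2 = 197.37 mol/h
Reaction term: ξ·ΔH°_rxn = 197.37 × -42.4 = -8368.5 kJ/h
Sensible, feed 189→25 °C: -20074 kJ/h
Outlet flows (mol/h): A 625.26, B 197.37, H₂O 197.37
Sensible, products 25→143 °C: 17238 kJ/h
Q = ΔH = -11204 kJ/h = -3.1123 kW
Heat removed = 3112.3 W

Q_out = 3110 W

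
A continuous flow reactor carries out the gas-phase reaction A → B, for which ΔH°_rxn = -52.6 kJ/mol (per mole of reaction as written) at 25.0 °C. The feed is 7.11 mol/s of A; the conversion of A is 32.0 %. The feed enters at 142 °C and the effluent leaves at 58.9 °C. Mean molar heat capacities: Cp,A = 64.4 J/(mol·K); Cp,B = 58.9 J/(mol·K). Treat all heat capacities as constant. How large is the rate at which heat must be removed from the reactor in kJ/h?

Q_out = 569000 kJ/h

Extent of reaction ξ = 0.320 × 7.11 = 2.2752 mol/s
Reaction term: ξ·ΔH°_rxn = 2.2752 × -52.6 = -119.68 kJ/s
Sensible, feed 142→25 °C: -53.572 kJ/s
Outlet flows (mol/s): A 4.8348, B 2.2752
Sensible, products 25→58.9 °C: 15.098 kJ/s
Q = ΔH = -158.15 kJ/s = -158.15 kW
Heat removed = 569340 kJ/h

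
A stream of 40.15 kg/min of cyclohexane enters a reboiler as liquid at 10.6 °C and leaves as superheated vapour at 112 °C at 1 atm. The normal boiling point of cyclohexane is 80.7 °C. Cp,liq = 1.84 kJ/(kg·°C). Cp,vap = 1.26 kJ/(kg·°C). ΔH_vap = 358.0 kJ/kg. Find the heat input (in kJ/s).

liquid 10.6→80.7 °C: 128.98 kJ/kg
vaporisation at 80.7 °C: 358 kJ/kg
vapour 80.7→112 °C: 39.438 kJ/kg
Δh = 128.98 + 358 + 39.438 = 526.42 kJ/kg
Q = ṁ·Δh = 40.15 kg/min × 526.42 kJ/kg = 21136 kJ/min
|Q| = 352.26 kW

Q = 352 kJ/s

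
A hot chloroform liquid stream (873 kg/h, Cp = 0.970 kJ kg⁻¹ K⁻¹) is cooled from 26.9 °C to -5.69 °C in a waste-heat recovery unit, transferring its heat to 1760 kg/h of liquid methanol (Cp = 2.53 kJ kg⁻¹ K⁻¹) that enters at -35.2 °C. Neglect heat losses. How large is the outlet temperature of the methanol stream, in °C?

T_c,out = -29.0 °C

Heat released by hot stream: Q = 873 × 0.970 × (26.9 − -5.69) = 27598 kJ/h
Energy balance on cold side (adiabatic exchanger): Q = ṁ_c·Cp_c·(T_c,out − T_c,in)
T_c,out = -35.2 + 27598/(1760 × 2.53) = -29.002 °C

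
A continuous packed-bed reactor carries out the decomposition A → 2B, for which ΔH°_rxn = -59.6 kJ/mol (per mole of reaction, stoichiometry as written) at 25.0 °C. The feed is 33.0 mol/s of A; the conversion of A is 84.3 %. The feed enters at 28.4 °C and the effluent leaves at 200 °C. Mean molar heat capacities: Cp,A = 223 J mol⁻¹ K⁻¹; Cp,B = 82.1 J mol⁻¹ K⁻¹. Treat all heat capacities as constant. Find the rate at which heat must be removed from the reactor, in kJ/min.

Extent of reaction ξ = 0.843 × 33.0 = 27.819 mol/s
Reaction term: ξ·ΔH°_rxn = 27.819 × -59.6 = -1658 kJ/s
Sensible, feed 28.4→25 °C: -25.021 kJ/s
Outlet flows (mol/s): A 5.181, B 55.638
Sensible, products 25→200 °C: 1001.6 kJ/s
Q = ΔH = -681.47 kJ/s = -681.47 kW
Heat removed = 40888 kJ/min

Q_out = 40900 kJ/min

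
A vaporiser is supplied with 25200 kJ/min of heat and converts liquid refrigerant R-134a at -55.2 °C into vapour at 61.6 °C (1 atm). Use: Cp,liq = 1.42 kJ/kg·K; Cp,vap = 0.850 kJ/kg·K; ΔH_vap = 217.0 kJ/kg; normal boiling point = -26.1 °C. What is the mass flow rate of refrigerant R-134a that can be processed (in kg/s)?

ṁ = 1.26 kg/s

Δh = 1.42×(-26.1−-55.2) + 217.0 + 0.850×(61.6−-26.1) = 332.87 kJ/kg
Q = 25200 kJ/min = 420 kJ/s = 420 kJ/s
ṁ = Q/Δh = 420 / 332.87 = 1.2618 kg/s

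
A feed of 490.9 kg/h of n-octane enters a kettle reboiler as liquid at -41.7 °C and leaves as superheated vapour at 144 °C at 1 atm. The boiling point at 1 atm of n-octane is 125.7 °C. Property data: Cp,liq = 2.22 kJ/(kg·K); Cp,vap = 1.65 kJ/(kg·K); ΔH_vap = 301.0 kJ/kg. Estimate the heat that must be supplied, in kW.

liquid -41.7→125.7 °C: 371.63 kJ/kg
vaporisation at 125.7 °C: 301 kJ/kg
vapour 125.7→144 °C: 30.195 kJ/kg
Δh = 371.63 + 301 + 30.195 = 702.82 kJ/kg
Q = ṁ·Δh = 490.9 kg/h × 702.82 kJ/kg = 345020 kJ/h
|Q| = 95.838 kW

Q = 95.8 kW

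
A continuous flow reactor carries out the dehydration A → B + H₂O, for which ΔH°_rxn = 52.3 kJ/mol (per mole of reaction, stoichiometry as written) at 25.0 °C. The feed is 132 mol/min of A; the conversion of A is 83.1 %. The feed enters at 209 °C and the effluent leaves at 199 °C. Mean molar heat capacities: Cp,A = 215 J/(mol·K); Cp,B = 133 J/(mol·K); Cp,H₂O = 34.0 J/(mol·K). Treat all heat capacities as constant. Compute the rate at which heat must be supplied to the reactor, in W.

Extent of reaction ξ = 0.831 × 132 = 109.69 mol/min
Reaction term: ξ·ΔH°_rxn = 109.69 × 52.3 = 5736.9 kJ/min
Sensible, feed 209→25 °C: -5221.9 kJ/min
Outlet flows (mol/min): A 22.308, B 109.69, H₂O 109.69
Sensible, products 25→199 °C: 4022 kJ/min
Q = ΔH = 4536.9 kJ/min = 75.616 kW
Heat supplied = 75616 W

Q_in = 75600 W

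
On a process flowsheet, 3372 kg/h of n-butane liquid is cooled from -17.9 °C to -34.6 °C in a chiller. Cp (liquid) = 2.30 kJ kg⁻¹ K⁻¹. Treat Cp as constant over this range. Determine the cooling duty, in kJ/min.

Q = ṁ·Cp·ΔT = 3372 × 2.30 × (-34.6 − -17.9) = -129520 kJ/h
Converting: 129520 / 3600 s = 35.977 kW
Cooling duty = 2158.6 kJ/min

Q_c = 2160 kJ/min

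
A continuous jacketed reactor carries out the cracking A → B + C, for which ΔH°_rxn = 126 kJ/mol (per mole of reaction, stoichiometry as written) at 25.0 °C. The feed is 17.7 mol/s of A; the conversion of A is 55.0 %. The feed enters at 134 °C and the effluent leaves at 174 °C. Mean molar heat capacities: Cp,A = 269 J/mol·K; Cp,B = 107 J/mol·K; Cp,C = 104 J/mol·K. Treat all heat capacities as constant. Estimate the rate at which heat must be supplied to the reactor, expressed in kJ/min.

Q_in = 80000 kJ/min

Extent of reaction ξ = 0.550 × 17.7 = 9.735 mol/s
Reaction term: ξ·ΔH°_rxn = 9.735 × 126 = 1226.6 kJ/s
Sensible, feed 134→25 °C: -518.98 kJ/s
Outlet flows (mol/s): A 7.965, B 9.735, C 9.735
Sensible, products 25→174 °C: 625.3 kJ/s
Q = ΔH = 1332.9 kJ/s = 1332.9 kW
Heat supplied = 79976 kJ/min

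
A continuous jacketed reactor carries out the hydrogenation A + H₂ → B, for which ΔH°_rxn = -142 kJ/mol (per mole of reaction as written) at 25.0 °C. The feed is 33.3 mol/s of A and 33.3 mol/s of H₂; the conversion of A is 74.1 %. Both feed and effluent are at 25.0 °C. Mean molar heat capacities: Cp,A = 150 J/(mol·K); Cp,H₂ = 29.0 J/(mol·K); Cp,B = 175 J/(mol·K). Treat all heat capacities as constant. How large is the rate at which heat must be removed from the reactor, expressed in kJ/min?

Q_out = 210000 kJ/min

Extent of reaction ξ = 0.741 × 33.3 = 24.675 mol/s
Reaction term: ξ·ΔH°_rxn = 24.675 × -142 = -3503.9 kJ/s
Q = ΔH = -3503.9 kJ/s = -3503.9 kW
Heat removed = 210230 kJ/min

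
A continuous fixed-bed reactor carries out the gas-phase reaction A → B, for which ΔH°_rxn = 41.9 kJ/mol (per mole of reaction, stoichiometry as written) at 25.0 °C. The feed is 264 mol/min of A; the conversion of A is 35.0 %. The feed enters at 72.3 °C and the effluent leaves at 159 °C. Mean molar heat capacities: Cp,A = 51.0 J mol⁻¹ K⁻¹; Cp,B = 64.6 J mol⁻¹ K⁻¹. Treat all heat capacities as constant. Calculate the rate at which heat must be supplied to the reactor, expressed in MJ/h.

Q_in = 312 MJ/h

Extent of reaction ξ = 0.350 × 264 = 92.4 mol/min
Reaction term: ξ·ΔH°_rxn = 92.4 × 41.9 = 3871.6 kJ/min
Sensible, feed 72.3→25 °C: -636.85 kJ/min
Outlet flows (mol/min): A 171.6, B 92.4
Sensible, products 25→159 °C: 1972.6 kJ/min
Q = ΔH = 5207.3 kJ/min = 86.788 kW
Heat supplied = 312.44 MJ/h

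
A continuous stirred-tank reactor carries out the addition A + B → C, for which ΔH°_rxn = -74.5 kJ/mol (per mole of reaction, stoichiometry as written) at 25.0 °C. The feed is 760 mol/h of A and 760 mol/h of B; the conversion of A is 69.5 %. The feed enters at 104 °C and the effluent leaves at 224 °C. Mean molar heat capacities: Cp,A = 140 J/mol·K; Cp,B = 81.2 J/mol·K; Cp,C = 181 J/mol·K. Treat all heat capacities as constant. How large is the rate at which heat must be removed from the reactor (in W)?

Q_out = 6500 W

Extent of reaction ξ = 0.695 × 760 = 528.2 mol/h
Reaction term: ξ·ΔH°_rxn = 528.2 × -74.5 = -39351 kJ/h
Sensible, feed 104→25 °C: -13281 kJ/h
Outlet flows (mol/h): A 231.8, B 231.8, C 528.2
Sensible, products 25→224 °C: 29229 kJ/h
Q = ΔH = -23403 kJ/h = -6.5008 kW
Heat removed = 6500.8 W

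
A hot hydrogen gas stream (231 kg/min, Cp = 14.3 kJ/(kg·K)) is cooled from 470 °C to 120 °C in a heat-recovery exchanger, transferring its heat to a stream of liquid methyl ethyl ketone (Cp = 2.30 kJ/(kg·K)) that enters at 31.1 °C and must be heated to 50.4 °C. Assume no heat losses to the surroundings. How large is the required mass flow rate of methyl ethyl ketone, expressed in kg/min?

ṁ_c = 26000 kg/min

Heat released by hot stream: Q = 231 × 14.3 × (470 − 120) = 1.1562e+06 kJ/min
Energy balance on cold side (adiabatic exchanger): Q = ṁ_c·Cp_c·(T_c,out − T_c,in)
ṁ_c = 1.1562e+06 / [2.30 × (50.4 − 31.1)] = 26045 kg/min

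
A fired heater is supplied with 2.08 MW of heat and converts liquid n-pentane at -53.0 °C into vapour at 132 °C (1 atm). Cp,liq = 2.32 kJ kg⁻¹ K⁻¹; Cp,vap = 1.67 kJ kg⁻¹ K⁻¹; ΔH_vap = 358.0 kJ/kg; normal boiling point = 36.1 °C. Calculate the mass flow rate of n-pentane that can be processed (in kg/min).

ṁ = 172 kg/min

Δh = 2.32×(36.1−-53.0) + 358.0 + 1.67×(132−36.1) = 724.87 kJ/kg
Q = 2.08 MW = 2080 kJ/s = 124800 kJ/min
ṁ = Q/Δh = 124800 / 724.87 = 172.17 kg/min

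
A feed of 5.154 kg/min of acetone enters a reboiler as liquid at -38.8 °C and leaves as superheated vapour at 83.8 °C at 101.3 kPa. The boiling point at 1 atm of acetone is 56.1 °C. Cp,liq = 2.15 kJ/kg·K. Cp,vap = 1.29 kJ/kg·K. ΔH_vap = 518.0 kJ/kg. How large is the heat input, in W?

Q = 65100 W

liquid -38.8→56.1 °C: 204.03 kJ/kg
vaporisation at 56.1 °C: 518 kJ/kg
vapour 56.1→83.8 °C: 35.733 kJ/kg
Δh = 204.03 + 518 + 35.733 = 757.77 kJ/kg
Q = ṁ·Δh = 5.154 kg/min × 757.77 kJ/kg = 3905.5 kJ/min
|Q| = 65.092 kW = 65092 W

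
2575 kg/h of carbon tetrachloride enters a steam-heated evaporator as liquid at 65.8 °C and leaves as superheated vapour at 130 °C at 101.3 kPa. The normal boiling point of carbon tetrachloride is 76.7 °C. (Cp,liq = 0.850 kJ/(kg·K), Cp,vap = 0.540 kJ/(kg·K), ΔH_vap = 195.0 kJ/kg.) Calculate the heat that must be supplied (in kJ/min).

Q = 10000 kJ/min

liquid 65.8→76.7 °C: 9.265 kJ/kg
vaporisation at 76.7 °C: 195 kJ/kg
vapour 76.7→130 °C: 28.782 kJ/kg
Δh = 9.265 + 195 + 28.782 = 233.05 kJ/kg
Q = ṁ·Δh = 2575 kg/h × 233.05 kJ/kg = 600100 kJ/h
|Q| = 166.69 kW = 10002 kJ/min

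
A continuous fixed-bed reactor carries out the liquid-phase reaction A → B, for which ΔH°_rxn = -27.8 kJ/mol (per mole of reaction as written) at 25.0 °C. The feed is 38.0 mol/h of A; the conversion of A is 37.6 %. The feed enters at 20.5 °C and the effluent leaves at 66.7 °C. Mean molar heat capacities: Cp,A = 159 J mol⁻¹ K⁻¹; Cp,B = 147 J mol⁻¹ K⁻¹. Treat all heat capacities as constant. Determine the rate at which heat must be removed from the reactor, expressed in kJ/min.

Q_out = 2.09 kJ/min

Extent of reaction ξ = 0.376 × 38.0 = 14.288 mol/h
Reaction term: ξ·ΔH°_rxn = 14.288 × -27.8 = -397.21 kJ/h
Sensible, feed 20.5→25 °C: 27.189 kJ/h
Outlet flows (mol/h): A 23.712, B 14.288
Sensible, products 25→66.7 °C: 244.8 kJ/h
Q = ΔH = -125.22 kJ/h = -0.034782 kW
Heat removed = 2.0869 kJ/min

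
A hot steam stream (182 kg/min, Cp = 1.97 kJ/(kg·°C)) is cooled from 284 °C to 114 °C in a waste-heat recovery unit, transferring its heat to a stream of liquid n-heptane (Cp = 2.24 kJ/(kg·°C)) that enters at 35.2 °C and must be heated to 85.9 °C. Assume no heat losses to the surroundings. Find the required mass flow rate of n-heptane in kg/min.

ṁ_c = 537 kg/min

Heat released by hot stream: Q = 182 × 1.97 × (284 − 114) = 60952 kJ/min
Energy balance on cold side (adiabatic exchanger): Q = ṁ_c·Cp_c·(T_c,out − T_c,in)
ṁ_c = 60952 / [2.24 × (85.9 − 35.2)] = 536.7 kg/min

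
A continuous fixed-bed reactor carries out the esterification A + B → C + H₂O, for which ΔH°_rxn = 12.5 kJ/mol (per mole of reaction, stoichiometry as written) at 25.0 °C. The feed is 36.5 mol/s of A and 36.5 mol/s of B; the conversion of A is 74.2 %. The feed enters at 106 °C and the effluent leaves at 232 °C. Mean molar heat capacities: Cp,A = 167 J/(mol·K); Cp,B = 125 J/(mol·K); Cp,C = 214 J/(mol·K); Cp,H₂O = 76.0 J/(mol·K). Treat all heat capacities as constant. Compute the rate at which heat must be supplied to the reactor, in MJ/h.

Extent of reaction ξ = 0.742 × 36.5 = 27.083 mol/s
Reaction term: ξ·ΔH°_rxn = 27.083 × 12.5 = 338.54 kJ/s
Sensible, feed 106→25 °C: -863.3 kJ/s
Outlet flows (mol/s): A 9.417, B 9.417, C 27.083, H₂O 27.083
Sensible, products 25→232 °C: 2195 kJ/s
Q = ΔH = 1670.2 kJ/s = 1670.2 kW
Heat supplied = 6012.8 MJ/h

Q_in = 6010 MJ/h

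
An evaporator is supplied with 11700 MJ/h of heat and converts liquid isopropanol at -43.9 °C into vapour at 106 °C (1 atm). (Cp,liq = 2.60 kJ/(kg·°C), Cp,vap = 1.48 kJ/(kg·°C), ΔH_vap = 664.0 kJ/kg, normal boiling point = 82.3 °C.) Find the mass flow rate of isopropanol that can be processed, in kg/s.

ṁ = 3.16 kg/s

Δh = 2.60×(82.3−-43.9) + 664.0 + 1.48×(106−82.3) = 1027.2 kJ/kg
Q = 11700 MJ/h = 3250 kJ/s = 3250 kJ/s
ṁ = Q/Δh = 3250 / 1027.2 = 3.164 kg/s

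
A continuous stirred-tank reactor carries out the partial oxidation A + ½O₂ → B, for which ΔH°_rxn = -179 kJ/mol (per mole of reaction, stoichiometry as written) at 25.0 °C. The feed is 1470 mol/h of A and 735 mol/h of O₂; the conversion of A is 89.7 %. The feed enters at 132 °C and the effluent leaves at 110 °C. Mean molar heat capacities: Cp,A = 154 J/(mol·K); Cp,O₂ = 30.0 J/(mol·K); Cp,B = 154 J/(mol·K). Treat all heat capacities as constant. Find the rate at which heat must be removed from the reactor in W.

Q_out = 67500 W

Extent of reaction ξ = 0.897 × 1470 = 1318.6 mol/h
Reaction term: ξ·ΔH°_rxn = 1318.6 × -179 = -236030 kJ/h
Sensible, feed 132→25 °C: -26582 kJ/h
Outlet flows (mol/h): A 151.41, O₂ 75.705, B 1318.6
Sensible, products 25→110 °C: 19435 kJ/h
Q = ΔH = -243170 kJ/h = -67.548 kW
Heat removed = 67548 W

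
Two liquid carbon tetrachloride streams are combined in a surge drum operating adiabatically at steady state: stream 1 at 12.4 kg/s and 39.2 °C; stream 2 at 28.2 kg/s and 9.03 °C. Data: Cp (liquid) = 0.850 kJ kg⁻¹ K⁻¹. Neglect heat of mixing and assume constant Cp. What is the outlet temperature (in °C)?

T_out = 18.2 °C

Adiabatic, steady state ⇒ Σ ṁᵢCp,ᵢ(T_out − Tᵢ) = 0
Σ ṁᵢCp,ᵢTᵢ = 12.4×0.850×39.2 + 28.2×0.850×9.03 = 629.62
Σ ṁᵢCp,ᵢ = 12.4×0.850 + 28.2×0.850 = 34.51
T_out = 629.62 / 34.51 = 18.244 °C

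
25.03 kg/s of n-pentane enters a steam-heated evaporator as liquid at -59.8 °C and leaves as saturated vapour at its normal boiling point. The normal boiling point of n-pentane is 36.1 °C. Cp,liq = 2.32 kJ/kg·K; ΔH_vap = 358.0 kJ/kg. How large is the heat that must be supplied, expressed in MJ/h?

Q = 52300 MJ/h

liquid -59.8→36.1 °C: 222.49 kJ/kg
vaporisation at 36.1 °C: 358 kJ/kg
Δh = 222.49 + 358 = 580.49 kJ/kg
Q = ṁ·Δh = 25.03 kg/s × 580.49 kJ/kg = 14530 kJ/s
|Q| = 14530 kW = 52307 MJ/h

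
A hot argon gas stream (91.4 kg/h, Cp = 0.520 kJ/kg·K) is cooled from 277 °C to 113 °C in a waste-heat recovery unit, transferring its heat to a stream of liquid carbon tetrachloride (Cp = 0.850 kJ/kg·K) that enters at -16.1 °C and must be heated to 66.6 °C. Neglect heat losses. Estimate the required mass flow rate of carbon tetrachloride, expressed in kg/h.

ṁ_c = 111 kg/h

Heat released by hot stream: Q = 91.4 × 0.520 × (277 − 113) = 7794.6 kJ/h
Energy balance on cold side (adiabatic exchanger): Q = ṁ_c·Cp_c·(T_c,out − T_c,in)
ṁ_c = 7794.6 / [0.850 × (66.6 − -16.1)] = 110.88 kg/h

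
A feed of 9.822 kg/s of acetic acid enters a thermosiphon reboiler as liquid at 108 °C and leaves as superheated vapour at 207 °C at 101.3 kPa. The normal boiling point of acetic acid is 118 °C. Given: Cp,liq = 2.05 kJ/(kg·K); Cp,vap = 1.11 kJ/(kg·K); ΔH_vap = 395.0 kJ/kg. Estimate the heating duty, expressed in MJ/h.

Q = 18200 MJ/h

liquid 108→118 °C: 20.5 kJ/kg
vaporisation at 118 °C: 395 kJ/kg
vapour 118→207 °C: 98.79 kJ/kg
Δh = 20.5 + 395 + 98.79 = 514.29 kJ/kg
Q = ṁ·Δh = 9.822 kg/s × 514.29 kJ/kg = 5051.4 kJ/s
|Q| = 5051.4 kW = 18185 MJ/h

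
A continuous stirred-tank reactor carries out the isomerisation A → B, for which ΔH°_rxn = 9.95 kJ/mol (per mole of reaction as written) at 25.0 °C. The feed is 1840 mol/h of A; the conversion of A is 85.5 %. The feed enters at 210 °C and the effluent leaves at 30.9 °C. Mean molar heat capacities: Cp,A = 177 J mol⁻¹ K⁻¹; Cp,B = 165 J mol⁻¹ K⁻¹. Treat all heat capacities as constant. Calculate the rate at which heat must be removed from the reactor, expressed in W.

Q_out = 11900 W

Extent of reaction ξ = 0.855 × 1840 = 1573.2 mol/h
Reaction term: ξ·ΔH°_rxn = 1573.2 × 9.95 = 15653 kJ/h
Sensible, feed 210→25 °C: -60251 kJ/h
Outlet flows (mol/h): A 266.8, B 1573.2
Sensible, products 25→30.9 °C: 1810.1 kJ/h
Q = ΔH = -42787 kJ/h = -11.885 kW
Heat removed = 11885 W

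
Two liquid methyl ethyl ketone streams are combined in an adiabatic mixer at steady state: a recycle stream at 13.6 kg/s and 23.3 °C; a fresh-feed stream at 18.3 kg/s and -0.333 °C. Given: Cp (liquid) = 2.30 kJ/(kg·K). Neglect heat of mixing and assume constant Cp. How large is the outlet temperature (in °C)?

T_out = 9.74 °C

Adiabatic, steady state ⇒ Σ ṁᵢCp,ᵢ(T_out − Tᵢ) = 0
Σ ṁᵢCp,ᵢTᵢ = 13.6×2.30×23.3 + 18.3×2.30×-0.333 = 714.81
Σ ṁᵢCp,ᵢ = 13.6×2.30 + 18.3×2.30 = 73.37
T_out = 714.81 / 73.37 = 9.7425 °C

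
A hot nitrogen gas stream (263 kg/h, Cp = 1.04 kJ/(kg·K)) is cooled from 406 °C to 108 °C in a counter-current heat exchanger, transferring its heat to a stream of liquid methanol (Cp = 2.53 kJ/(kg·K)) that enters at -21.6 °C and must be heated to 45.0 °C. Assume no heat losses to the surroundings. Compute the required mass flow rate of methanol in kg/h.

Heat released by hot stream: Q = 263 × 1.04 × (406 − 108) = 81509 kJ/h
Energy balance on cold side (adiabatic exchanger): Q = ṁ_c·Cp_c·(T_c,out − T_c,in)
ṁ_c = 81509 / [2.53 × (45.0 − -21.6)] = 483.74 kg/h

ṁ_c = 484 kg/h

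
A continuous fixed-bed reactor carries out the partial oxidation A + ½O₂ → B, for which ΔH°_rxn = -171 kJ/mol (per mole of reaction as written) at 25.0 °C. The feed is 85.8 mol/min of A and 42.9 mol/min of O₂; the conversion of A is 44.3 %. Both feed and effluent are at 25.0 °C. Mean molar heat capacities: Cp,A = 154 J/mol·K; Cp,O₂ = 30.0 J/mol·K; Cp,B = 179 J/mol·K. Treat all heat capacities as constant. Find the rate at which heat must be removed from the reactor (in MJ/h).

Extent of reaction ξ = 0.443 × 85.8 = 38.009 mol/min
Reaction term: ξ·ΔH°_rxn = 38.009 × -171 = -6499.6 kJ/min
Q = ΔH = -6499.6 kJ/min = -108.33 kW
Heat removed = 389.98 MJ/h

Q_out = 390 MJ/h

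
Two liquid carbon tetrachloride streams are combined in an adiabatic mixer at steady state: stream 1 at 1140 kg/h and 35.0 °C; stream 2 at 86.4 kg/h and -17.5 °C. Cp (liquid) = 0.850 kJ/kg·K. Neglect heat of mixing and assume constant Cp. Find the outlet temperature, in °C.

Adiabatic, steady state ⇒ Σ ṁᵢCp,ᵢ(T_out − Tᵢ) = 0
T_out = Σ ṁᵢCp,ᵢTᵢ / Σ ṁᵢCp,ᵢ
      = 32630 / 1042.4 = 31.301 °C

T_out = 31.3 °C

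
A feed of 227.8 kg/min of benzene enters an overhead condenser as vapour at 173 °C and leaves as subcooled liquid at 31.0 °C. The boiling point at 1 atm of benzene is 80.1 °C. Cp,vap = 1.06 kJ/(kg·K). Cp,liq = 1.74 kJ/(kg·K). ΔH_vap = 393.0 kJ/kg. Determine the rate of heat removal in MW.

vapour 173→80.1 °C: -98.474 kJ/kg
condensation at 80.1 °C: -393 kJ/kg
liquid 80.1→31.0 °C: -85.434 kJ/kg
Δh = -98.474 + -393 + -85.434 = -576.91 kJ/kg
Q = ṁ·Δh = 227.8 kg/min × -576.91 kJ/kg = -131420 kJ/min
|Q| = 2190.3 kW = 2.1903 MW

Q_c = 2.19 MW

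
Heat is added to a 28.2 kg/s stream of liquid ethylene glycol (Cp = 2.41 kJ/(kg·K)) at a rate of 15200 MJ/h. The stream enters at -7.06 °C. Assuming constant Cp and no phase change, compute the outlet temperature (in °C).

T_out = 55.1 °C

Q = 15200 MJ/h = 4222.2 kJ/s
ΔT = Q/(ṁ·Cp) = 4222.2/(28.2×2.41) = 62.126 K
T_out = -7.06 + 62.126 = 55.066 °C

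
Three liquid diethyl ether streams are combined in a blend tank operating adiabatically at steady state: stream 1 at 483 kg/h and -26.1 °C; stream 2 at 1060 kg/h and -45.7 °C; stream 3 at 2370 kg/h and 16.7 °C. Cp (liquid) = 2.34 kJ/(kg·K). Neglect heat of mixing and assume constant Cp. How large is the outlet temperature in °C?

T_out = -5.49 °C

No heat crosses the boundary, so H_out = H_in.
T_out = Σ ṁᵢCp,ᵢTᵢ / Σ ṁᵢCp,ᵢ
      = -50238 / 9156.4 = -5.4867 °C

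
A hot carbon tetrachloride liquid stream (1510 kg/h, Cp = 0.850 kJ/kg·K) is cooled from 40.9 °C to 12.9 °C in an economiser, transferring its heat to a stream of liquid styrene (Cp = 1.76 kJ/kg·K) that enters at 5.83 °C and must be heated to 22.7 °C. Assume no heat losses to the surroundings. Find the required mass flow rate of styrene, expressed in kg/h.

ṁ_c = 1210 kg/h

Heat released by hot stream: Q = 1510 × 0.850 × (40.9 − 12.9) = 35938 kJ/h
Energy balance on cold side (adiabatic exchanger): Q = ṁ_c·Cp_c·(T_c,out − T_c,in)
ṁ_c = 35938 / [1.76 × (22.7 − 5.83)] = 1210.4 kg/h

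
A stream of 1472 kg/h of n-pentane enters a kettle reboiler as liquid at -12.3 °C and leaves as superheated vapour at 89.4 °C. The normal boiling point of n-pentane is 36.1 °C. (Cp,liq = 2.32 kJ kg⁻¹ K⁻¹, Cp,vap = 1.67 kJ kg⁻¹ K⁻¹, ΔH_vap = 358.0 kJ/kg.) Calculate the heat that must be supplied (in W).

liquid -12.3→36.1 °C: 112.29 kJ/kg
vaporisation at 36.1 °C: 358 kJ/kg
vapour 36.1→89.4 °C: 89.011 kJ/kg
Δh = 112.29 + 358 + 89.011 = 559.3 kJ/kg
Q = ṁ·Δh = 1472 kg/h × 559.3 kJ/kg = 823290 kJ/h
|Q| = 228.69 kW = 228690 W

Q = 229000 W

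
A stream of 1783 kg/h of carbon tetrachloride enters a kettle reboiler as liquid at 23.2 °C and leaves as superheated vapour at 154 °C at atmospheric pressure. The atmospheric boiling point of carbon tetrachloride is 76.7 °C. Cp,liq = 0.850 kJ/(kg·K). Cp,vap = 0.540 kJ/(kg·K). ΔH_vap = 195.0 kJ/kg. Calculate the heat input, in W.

Q = 140000 W

liquid 23.2→76.7 °C: 45.475 kJ/kg
vaporisation at 76.7 °C: 195 kJ/kg
vapour 76.7→154 °C: 41.742 kJ/kg
Δh = 45.475 + 195 + 41.742 = 282.22 kJ/kg
Q = ṁ·Δh = 1783 kg/h × 282.22 kJ/kg = 503190 kJ/h
|Q| = 139.78 kW = 139780 W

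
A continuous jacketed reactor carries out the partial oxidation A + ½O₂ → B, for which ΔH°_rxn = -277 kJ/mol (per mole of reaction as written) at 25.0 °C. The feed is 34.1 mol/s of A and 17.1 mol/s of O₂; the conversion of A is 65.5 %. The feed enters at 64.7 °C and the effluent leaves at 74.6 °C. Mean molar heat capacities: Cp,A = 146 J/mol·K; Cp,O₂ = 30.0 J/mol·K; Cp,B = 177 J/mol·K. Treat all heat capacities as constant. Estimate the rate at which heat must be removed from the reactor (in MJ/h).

Q_out = 22000 MJ/h

Extent of reaction ξ = 0.655 × 34.1 = 22.336 mol/s
Reaction term: ξ·ΔH°_rxn = 22.336 × -277 = -6186.9 kJ/s
Sensible, feed 64.7→25 °C: -218.02 kJ/s
Outlet flows (mol/s): A 11.764, O₂ 5.9322, B 22.336
Sensible, products 25→74.6 °C: 290.11 kJ/s
Q = ΔH = -6114.8 kJ/s = -6114.8 kW
Heat removed = 22013 MJ/h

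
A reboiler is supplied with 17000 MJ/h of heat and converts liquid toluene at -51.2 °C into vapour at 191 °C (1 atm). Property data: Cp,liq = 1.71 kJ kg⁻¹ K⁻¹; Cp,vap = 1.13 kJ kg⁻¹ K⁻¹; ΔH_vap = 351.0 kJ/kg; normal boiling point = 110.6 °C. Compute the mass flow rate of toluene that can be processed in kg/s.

ṁ = 6.57 kg/s

Δh = 1.71×(110.6−-51.2) + 351.0 + 1.13×(191−110.6) = 718.53 kJ/kg
Q = 17000 MJ/h = 4722.2 kJ/s = 4722.2 kJ/s
ṁ = Q/Δh = 4722.2 / 718.53 = 6.5721 kg/s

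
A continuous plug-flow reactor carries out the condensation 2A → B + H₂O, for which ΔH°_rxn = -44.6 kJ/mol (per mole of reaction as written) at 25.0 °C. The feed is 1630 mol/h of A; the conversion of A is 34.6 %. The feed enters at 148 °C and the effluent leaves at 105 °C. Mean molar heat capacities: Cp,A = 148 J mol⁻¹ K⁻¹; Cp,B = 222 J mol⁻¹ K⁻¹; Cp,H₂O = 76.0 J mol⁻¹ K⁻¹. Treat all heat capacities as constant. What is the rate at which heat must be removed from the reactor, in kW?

Q_out = 6.36 kW

Extent of reaction ξ = 0.346 × 1630 / 2 = 281.99 mol/h
Reaction term: ξ·ΔH°_rxn = 281.99 × -44.6 = -12577 kJ/h
Sensible, feed 148→25 °C: -29673 kJ/h
Outlet flows (mol/h): A 1066, B 281.99, H₂O 281.99
Sensible, products 25→105 °C: 19344 kJ/h
Q = ΔH = -22905 kJ/h = -6.3625 kW
Heat removed = 6.3625 kW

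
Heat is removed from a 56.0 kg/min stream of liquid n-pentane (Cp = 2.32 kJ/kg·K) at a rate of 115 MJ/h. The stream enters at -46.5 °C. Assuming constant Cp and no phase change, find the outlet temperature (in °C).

Q = 115 MJ/h = 1916.7 kJ/min
ΔT = Q/(ṁ·Cp) = 1916.7/(56.0×2.32) = 14.753 K
T_out = -46.5 − 14.753 = -61.253 °C

T_out = -61.3 °C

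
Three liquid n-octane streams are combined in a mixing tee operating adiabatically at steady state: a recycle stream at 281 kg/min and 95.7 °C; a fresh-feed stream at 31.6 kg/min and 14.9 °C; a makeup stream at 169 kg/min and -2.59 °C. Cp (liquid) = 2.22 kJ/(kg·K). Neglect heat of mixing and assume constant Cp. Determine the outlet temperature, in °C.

T_out = 55.9 °C

Adiabatic, steady state ⇒ Σ ṁᵢCp,ᵢ(T_out − Tᵢ) = 0
T_out = Σ ṁᵢCp,ᵢTᵢ / Σ ṁᵢCp,ᵢ
      = 59773 / 1069.2 = 55.907 °C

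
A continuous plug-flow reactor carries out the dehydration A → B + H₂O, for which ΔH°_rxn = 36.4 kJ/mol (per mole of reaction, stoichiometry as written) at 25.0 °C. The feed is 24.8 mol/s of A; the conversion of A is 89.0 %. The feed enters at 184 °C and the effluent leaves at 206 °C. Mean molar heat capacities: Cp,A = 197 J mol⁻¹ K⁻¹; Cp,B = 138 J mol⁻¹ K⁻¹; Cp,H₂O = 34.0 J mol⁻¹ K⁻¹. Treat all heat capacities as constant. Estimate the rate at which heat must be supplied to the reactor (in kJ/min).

Q_in = 48700 kJ/min

Extent of reaction ξ = 0.890 × 24.8 = 22.072 mol/s
Reaction term: ξ·ΔH°_rxn = 22.072 × 36.4 = 803.42 kJ/s
Sensible, feed 184→25 °C: -776.81 kJ/s
Outlet flows (mol/s): A 2.728, B 22.072, H₂O 22.072
Sensible, products 25→206 °C: 784.42 kJ/s
Q = ΔH = 811.03 kJ/s = 811.03 kW
Heat supplied = 48662 kJ/min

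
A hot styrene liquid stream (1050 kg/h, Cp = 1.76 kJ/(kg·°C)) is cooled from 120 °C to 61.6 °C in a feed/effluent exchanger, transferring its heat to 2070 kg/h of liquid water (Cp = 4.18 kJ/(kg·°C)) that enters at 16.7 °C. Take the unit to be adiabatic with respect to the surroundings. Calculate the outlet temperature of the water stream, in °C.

T_c,out = 29.2 °C

Heat released by hot stream: Q = 1050 × 1.76 × (120 − 61.6) = 107920 kJ/h
Energy balance on cold side (adiabatic exchanger): Q = ṁ_c·Cp_c·(T_c,out − T_c,in)
T_c,out = 16.7 + 107920/(2070 × 4.18) = 29.173 °C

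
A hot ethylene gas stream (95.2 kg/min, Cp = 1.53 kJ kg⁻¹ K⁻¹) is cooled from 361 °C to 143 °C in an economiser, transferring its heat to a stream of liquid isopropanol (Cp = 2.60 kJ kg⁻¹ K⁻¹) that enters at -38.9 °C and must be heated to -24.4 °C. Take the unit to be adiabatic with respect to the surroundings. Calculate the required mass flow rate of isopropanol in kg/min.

ṁ_c = 842 kg/min

Heat released by hot stream: Q = 95.2 × 1.53 × (361 − 143) = 31753 kJ/min
Energy balance on cold side (adiabatic exchanger): Q = ṁ_c·Cp_c·(T_c,out − T_c,in)
ṁ_c = 31753 / [2.60 × (-24.4 − -38.9)] = 842.25 kg/min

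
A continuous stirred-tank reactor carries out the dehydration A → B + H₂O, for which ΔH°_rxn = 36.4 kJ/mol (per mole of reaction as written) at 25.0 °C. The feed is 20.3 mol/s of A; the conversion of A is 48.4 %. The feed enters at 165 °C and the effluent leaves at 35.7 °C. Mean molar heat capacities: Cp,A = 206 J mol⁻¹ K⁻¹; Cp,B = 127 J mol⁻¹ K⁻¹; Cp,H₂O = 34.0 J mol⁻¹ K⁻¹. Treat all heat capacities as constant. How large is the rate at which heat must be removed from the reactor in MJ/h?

Extent of reaction ξ = 0.484 × 20.3 = 9.8252 mol/s
Reaction term: ξ·ΔH°_rxn = 9.8252 × 36.4 = 357.64 kJ/s
Sensible, feed 165→25 °C: -585.45 kJ/s
Outlet flows (mol/s): A 10.475, B 9.8252, H₂O 9.8252
Sensible, products 25→35.7 °C: 40.014 kJ/s
Q = ΔH = -187.8 kJ/s = -187.8 kW
Heat removed = 676.08 MJ/h

Q_out = 676 MJ/h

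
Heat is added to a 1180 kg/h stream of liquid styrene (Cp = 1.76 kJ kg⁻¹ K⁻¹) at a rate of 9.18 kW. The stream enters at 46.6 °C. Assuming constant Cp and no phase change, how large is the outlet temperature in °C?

Q = 9.18 kW = 33048 kJ/h
ΔT = Q/(ṁ·Cp) = 33048/(1180×1.76) = 15.913 K
T_out = 46.6 + 15.913 = 62.513 °C

T_out = 62.5 °C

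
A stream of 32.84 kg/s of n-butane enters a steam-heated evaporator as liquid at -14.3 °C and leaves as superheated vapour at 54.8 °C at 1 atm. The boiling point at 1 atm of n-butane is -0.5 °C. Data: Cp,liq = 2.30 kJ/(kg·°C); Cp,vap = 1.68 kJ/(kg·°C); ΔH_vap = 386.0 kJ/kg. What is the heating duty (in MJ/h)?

liquid -14.3→-0.5 °C: 31.74 kJ/kg
vaporisation at -0.5 °C: 386 kJ/kg
vapour -0.5→54.8 °C: 92.904 kJ/kg
Δh = 31.74 + 386 + 92.904 = 510.64 kJ/kg
Q = ṁ·Δh = 32.84 kg/s × 510.64 kJ/kg = 16770 kJ/s
|Q| = 16770 kW = 60370 MJ/h

Q = 60400 MJ/h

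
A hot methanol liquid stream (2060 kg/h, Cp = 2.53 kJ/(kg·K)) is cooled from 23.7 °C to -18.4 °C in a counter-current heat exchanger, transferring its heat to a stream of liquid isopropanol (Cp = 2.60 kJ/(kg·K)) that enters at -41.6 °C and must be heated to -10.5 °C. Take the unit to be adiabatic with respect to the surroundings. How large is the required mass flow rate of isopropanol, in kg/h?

ṁ_c = 2710 kg/h

Heat released by hot stream: Q = 2060 × 2.53 × (23.7 − -18.4) = 219420 kJ/h
Energy balance on cold side (adiabatic exchanger): Q = ṁ_c·Cp_c·(T_c,out − T_c,in)
ṁ_c = 219420 / [2.60 × (-10.5 − -41.6)] = 2713.5 kg/h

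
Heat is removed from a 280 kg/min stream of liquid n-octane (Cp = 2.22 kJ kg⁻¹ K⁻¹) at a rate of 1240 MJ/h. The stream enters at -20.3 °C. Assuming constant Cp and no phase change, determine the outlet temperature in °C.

T_out = -53.5 °C

Q = 1240 MJ/h = 20667 kJ/min
ΔT = Q/(ṁ·Cp) = 20667/(280×2.22) = 33.248 K
T_out = -20.3 − 33.248 = -53.548 °C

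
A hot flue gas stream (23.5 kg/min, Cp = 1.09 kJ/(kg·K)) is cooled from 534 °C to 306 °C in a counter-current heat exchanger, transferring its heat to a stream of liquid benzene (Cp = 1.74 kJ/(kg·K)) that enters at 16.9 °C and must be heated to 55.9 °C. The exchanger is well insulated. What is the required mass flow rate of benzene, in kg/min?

ṁ_c = 86.1 kg/min

Heat released by hot stream: Q = 23.5 × 1.09 × (534 − 306) = 5840.2 kJ/min
Energy balance on cold side (adiabatic exchanger): Q = ṁ_c·Cp_c·(T_c,out − T_c,in)
ṁ_c = 5840.2 / [1.74 × (55.9 − 16.9)] = 86.063 kg/min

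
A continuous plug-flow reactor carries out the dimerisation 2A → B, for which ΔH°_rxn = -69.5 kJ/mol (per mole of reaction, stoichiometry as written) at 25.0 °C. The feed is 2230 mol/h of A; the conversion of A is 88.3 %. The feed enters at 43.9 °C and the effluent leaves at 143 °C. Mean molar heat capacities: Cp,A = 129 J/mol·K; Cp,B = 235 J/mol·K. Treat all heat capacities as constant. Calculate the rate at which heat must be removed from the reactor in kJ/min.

Extent of reaction ξ = 0.883 × 2230 / 2 = 984.54 mol/h
Reaction term: ξ·ΔH°_rxn = 984.54 × -69.5 = -68426 kJ/h
Sensible, feed 43.9→25 °C: -5437 kJ/h
Outlet flows (mol/h): A 260.91, B 984.54
Sensible, products 25→143 °C: 31273 kJ/h
Q = ΔH = -42590 kJ/h = -11.831 kW
Heat removed = 709.83 kJ/min

Q_out = 710 kJ/min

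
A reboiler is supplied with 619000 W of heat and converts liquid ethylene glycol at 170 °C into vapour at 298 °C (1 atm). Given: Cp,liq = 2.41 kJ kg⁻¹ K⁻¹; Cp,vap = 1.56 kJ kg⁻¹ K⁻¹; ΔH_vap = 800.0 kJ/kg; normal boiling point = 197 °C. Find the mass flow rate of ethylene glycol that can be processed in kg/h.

ṁ = 2180 kg/h

Δh = 2.41×(197−170) + 800.0 + 1.56×(298−197) = 1022.6 kJ/kg
Q = 619000 W = 619 kJ/s = 2.2284e+06 kJ/h
ṁ = Q/Δh = 2.2284e+06 / 1022.6 = 2179.1 kg/h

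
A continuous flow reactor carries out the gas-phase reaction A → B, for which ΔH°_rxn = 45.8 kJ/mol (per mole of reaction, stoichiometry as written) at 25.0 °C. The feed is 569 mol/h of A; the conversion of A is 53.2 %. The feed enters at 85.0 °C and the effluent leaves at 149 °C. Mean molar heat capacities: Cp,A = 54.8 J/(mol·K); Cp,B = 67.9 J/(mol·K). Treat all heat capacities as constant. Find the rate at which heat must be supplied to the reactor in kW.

Q_in = 4.54 kW

Extent of reaction ξ = 0.532 × 569 = 302.71 mol/h
Reaction term: ξ·ΔH°_rxn = 302.71 × 45.8 = 13864 kJ/h
Sensible, feed 85.0→25 °C: -1870.9 kJ/h
Outlet flows (mol/h): A 266.29, B 302.71
Sensible, products 25→149 °C: 4358.2 kJ/h
Q = ΔH = 16351 kJ/h = 4.542 kW
Heat supplied = 4.542 kW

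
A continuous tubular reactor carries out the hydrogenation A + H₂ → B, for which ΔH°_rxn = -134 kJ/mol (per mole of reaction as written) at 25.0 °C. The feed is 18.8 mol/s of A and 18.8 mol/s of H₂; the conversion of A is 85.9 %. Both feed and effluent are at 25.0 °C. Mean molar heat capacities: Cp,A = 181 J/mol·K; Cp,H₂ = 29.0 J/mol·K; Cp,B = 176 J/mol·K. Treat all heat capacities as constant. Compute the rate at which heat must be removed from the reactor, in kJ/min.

Extent of reaction ξ = 0.859 × 18.8 = 16.149 mol/s
Reaction term: ξ·ΔH°_rxn = 16.149 × -134 = -2164 kJ/s
Q = ΔH = -2164 kJ/s = -2164 kW
Heat removed = 129840 kJ/min

Q_out = 130000 kJ/min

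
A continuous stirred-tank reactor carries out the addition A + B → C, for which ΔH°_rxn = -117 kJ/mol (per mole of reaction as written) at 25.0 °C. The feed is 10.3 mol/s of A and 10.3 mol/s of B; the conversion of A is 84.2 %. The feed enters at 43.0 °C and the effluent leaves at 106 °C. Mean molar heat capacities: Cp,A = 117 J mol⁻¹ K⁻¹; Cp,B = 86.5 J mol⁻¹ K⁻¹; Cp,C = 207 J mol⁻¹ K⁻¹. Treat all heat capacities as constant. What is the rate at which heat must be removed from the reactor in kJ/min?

Extent of reaction ξ = 0.842 × 10.3 = 8.6726 mol/s
Reaction term: ξ·ΔH°_rxn = 8.6726 × -117 = -1014.7 kJ/s
Sensible, feed 43.0→25 °C: -37.729 kJ/s
Outlet flows (mol/s): A 1.6274, B 1.6274, C 8.6726
Sensible, products 25→106 °C: 172.24 kJ/s
Q = ΔH = -880.18 kJ/s = -880.18 kW
Heat removed = 52811 kJ/min

Q_out = 52800 kJ/min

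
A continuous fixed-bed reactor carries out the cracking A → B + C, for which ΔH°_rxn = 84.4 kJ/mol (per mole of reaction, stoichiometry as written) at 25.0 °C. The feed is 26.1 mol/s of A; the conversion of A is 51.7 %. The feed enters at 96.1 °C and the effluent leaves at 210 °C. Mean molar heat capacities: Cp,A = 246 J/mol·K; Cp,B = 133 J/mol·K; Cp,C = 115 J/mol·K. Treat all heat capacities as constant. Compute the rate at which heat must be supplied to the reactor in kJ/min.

Extent of reaction ξ = 0.517 × 26.1 = 13.494 mol/s
Reaction term: ξ·ΔH°_rxn = 13.494 × 84.4 = 1138.9 kJ/s
Sensible, feed 96.1→25 °C: -456.5 kJ/s
Outlet flows (mol/s): A 12.606, B 13.494, C 13.494
Sensible, products 25→210 °C: 1192.8 kJ/s
Q = ΔH = 1875.2 kJ/s = 1875.2 kW
Heat supplied = 112510 kJ/min

Q_in = 113000 kJ/min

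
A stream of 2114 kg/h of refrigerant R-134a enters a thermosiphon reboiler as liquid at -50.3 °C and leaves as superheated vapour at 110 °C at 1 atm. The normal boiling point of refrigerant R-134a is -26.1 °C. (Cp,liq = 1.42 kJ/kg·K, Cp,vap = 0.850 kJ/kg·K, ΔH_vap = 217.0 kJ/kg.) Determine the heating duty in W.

liquid -50.3→-26.1 °C: 34.364 kJ/kg
vaporisation at -26.1 °C: 217 kJ/kg
vapour -26.1→110 °C: 115.68 kJ/kg
Δh = 34.364 + 217 + 115.68 = 367.05 kJ/kg
Q = ṁ·Δh = 2114 kg/h × 367.05 kJ/kg = 775940 kJ/h
|Q| = 215.54 kW = 215540 W

Q = 216000 W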